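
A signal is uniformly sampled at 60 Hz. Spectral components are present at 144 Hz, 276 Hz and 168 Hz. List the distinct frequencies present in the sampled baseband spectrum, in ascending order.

12 Hz, 24 Hz

fs/2 = 30 Hz.
144 Hz mod fs = 24 Hz.
24 Hz ≤ fs/2 = 30 Hz, appears at 24 Hz.
276 Hz mod fs = 36 Hz.
36 Hz > fs/2 = 30 Hz, folds to fs − 36 Hz = 24 Hz.
168 Hz mod fs = 48 Hz.
48 Hz > fs/2 = 30 Hz, folds to fs − 48 Hz = 12 Hz.
Distinct values: {12 Hz, 24 Hz}.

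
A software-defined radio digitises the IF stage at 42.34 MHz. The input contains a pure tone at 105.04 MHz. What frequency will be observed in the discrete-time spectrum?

105.04 MHz mod fs = 20.36 MHz.
20.36 MHz ≤ fs/2 = 21.17 MHz, appears at 20.36 MHz.

20.36 MHz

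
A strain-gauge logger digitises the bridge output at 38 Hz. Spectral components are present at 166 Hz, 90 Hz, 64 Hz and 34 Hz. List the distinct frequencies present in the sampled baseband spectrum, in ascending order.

4 Hz, 12 Hz, 14 Hz

fs/2 = 19 Hz.
166 Hz mod fs = 14 Hz.
14 Hz ≤ fs/2 = 19 Hz, appears at 14 Hz.
90 Hz mod fs = 14 Hz.
14 Hz ≤ fs/2 = 19 Hz, appears at 14 Hz.
64 Hz mod fs = 26 Hz.
26 Hz > fs/2 = 19 Hz, folds to fs − 26 Hz = 12 Hz.
34 Hz > fs/2 = 19 Hz, folds to fs − 34 Hz = 4 Hz.
Distinct values: {4 Hz, 12 Hz, 14 Hz}.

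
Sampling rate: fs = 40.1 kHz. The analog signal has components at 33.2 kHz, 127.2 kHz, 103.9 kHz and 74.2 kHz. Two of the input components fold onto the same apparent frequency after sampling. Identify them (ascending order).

fs/2 = 20.05 kHz.
33.2 kHz > fs/2 = 20.05 kHz, folds to fs − 33.2 kHz = 6.9 kHz.
127.2 kHz mod fs = 6.9 kHz.
6.9 kHz ≤ fs/2 = 20.05 kHz, appears at 6.9 kHz.
103.9 kHz mod fs = 23.7 kHz.
23.7 kHz > fs/2 = 20.05 kHz, folds to fs − 23.7 kHz = 16.4 kHz.
74.2 kHz mod fs = 34.1 kHz.
34.1 kHz > fs/2 = 20.05 kHz, folds to fs − 34.1 kHz = 6 kHz.
33.2 kHz and 127.2 kHz both map to 6.9 kHz.

33.2 kHz, 127.2 kHz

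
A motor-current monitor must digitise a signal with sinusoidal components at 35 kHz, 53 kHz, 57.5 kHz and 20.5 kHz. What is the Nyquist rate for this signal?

115 kHz

Highest-frequency component: 57.5 kHz.
Nyquist rate = 2 × 57.5 kHz = 115 kHz.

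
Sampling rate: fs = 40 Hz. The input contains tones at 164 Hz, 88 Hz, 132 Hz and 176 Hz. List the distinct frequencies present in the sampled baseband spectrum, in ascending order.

4 Hz, 8 Hz, 12 Hz, 16 Hz

fs/2 = 20 Hz.
164 Hz mod fs = 4 Hz.
4 Hz ≤ fs/2 = 20 Hz, appears at 4 Hz.
88 Hz mod fs = 8 Hz.
8 Hz ≤ fs/2 = 20 Hz, appears at 8 Hz.
132 Hz mod fs = 12 Hz.
12 Hz ≤ fs/2 = 20 Hz, appears at 12 Hz.
176 Hz mod fs = 16 Hz.
16 Hz ≤ fs/2 = 20 Hz, appears at 16 Hz.
Distinct values: {4 Hz, 8 Hz, 12 Hz, 16 Hz}.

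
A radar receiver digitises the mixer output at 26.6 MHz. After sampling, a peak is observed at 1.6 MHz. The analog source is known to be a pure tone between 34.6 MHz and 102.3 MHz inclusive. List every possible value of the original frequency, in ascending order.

Frequencies that alias to 1.6 MHz are k·fs ± 1.6 MHz for integer k ≥ 0.
k=0: 1.6 MHz.
k=1: 25 MHz, 28.2 MHz.
k=2: 51.6 MHz, 54.8 MHz.
k=3: 78.2 MHz, 81.4 MHz.
k=4: 104.8 MHz, 108 MHz.
Within [34.6 MHz, 102.3 MHz]: 51.6 MHz, 54.8 MHz, 78.2 MHz, 81.4 MHz.

51.6 MHz, 54.8 MHz, 78.2 MHz, 81.4 MHz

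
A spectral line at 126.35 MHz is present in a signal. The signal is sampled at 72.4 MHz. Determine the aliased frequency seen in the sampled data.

18.45 MHz

126.35 MHz mod fs = 53.95 MHz.
53.95 MHz > fs/2 = 36.2 MHz, folds to fs − 53.95 MHz = 18.45 MHz.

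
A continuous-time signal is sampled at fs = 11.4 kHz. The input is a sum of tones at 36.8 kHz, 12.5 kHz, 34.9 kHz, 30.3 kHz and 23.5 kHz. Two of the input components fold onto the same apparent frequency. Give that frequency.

0.7 kHz

fs/2 = 5.7 kHz.
36.8 kHz mod fs = 2.6 kHz.
2.6 kHz ≤ fs/2 = 5.7 kHz, appears at 2.6 kHz.
12.5 kHz mod fs = 1.1 kHz.
1.1 kHz ≤ fs/2 = 5.7 kHz, appears at 1.1 kHz.
34.9 kHz mod fs = 0.7 kHz.
0.7 kHz ≤ fs/2 = 5.7 kHz, appears at 0.7 kHz.
30.3 kHz mod fs = 7.5 kHz.
7.5 kHz > fs/2 = 5.7 kHz, folds to fs − 7.5 kHz = 3.9 kHz.
23.5 kHz mod fs = 0.7 kHz.
0.7 kHz ≤ fs/2 = 5.7 kHz, appears at 0.7 kHz.
23.5 kHz and 34.9 kHz both map to 0.7 kHz.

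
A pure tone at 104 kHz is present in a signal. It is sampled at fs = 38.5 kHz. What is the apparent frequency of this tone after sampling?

104 kHz mod fs = 27 kHz.
27 kHz > fs/2 = 19.25 kHz, folds to fs − 27 kHz = 11.5 kHz.

11.5 kHz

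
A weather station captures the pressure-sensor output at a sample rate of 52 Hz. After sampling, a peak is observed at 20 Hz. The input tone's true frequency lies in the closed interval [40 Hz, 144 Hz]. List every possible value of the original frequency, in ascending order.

Frequencies that alias to 20 Hz are k·fs ± 20 Hz for integer k ≥ 0.
k=0: 20 Hz.
k=1: 32 Hz, 72 Hz.
k=2: 84 Hz, 124 Hz.
k=3: 136 Hz, 176 Hz.
k=4: 188 Hz, 228 Hz.
Within [40 Hz, 144 Hz]: 72 Hz, 84 Hz, 124 Hz, 136 Hz.

72 Hz, 84 Hz, 124 Hz, 136 Hz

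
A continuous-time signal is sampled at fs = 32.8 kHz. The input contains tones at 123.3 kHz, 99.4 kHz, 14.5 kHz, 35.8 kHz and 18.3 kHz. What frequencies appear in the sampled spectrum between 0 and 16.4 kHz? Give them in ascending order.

fs/2 = 16.4 kHz.
123.3 kHz mod fs = 24.9 kHz.
24.9 kHz > fs/2 = 16.4 kHz, folds to fs − 24.9 kHz = 7.9 kHz.
99.4 kHz mod fs = 1 kHz.
1 kHz ≤ fs/2 = 16.4 kHz, appears at 1 kHz.
14.5 kHz ≤ fs/2 = 16.4 kHz, passes unchanged.
35.8 kHz mod fs = 3 kHz.
3 kHz ≤ fs/2 = 16.4 kHz, appears at 3 kHz.
18.3 kHz > fs/2 = 16.4 kHz, folds to fs − 18.3 kHz = 14.5 kHz.
Distinct values: {1 kHz, 3 kHz, 7.9 kHz, 14.5 kHz}.

1 kHz, 3 kHz, 7.9 kHz, 14.5 kHz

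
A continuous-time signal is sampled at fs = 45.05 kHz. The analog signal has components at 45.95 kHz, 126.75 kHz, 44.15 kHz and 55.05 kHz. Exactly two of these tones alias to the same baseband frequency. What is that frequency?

0.9 kHz

fs/2 = 22.525 kHz.
45.95 kHz mod fs = 0.9 kHz.
0.9 kHz ≤ fs/2 = 22.525 kHz, appears at 0.9 kHz.
126.75 kHz mod fs = 36.65 kHz.
36.65 kHz > fs/2 = 22.525 kHz, folds to fs − 36.65 kHz = 8.4 kHz.
44.15 kHz > fs/2 = 22.525 kHz, folds to fs − 44.15 kHz = 0.9 kHz.
55.05 kHz mod fs = 10 kHz.
10 kHz ≤ fs/2 = 22.525 kHz, appears at 10 kHz.
44.15 kHz and 45.95 kHz both map to 0.9 kHz.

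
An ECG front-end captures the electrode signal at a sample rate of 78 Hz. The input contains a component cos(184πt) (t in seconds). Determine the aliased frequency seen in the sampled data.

14 Hz

ω = 184π rad/s → f = ω/(2π) = 92 Hz.
92 Hz mod fs = 14 Hz.
14 Hz ≤ fs/2 = 39 Hz, appears at 14 Hz.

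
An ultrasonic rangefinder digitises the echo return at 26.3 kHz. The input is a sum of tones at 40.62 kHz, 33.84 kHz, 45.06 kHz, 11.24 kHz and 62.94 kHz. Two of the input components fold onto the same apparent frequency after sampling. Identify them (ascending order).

fs/2 = 13.15 kHz.
40.62 kHz mod fs = 14.32 kHz.
14.32 kHz > fs/2 = 13.15 kHz, folds to fs − 14.32 kHz = 11.98 kHz.
33.84 kHz mod fs = 7.54 kHz.
7.54 kHz ≤ fs/2 = 13.15 kHz, appears at 7.54 kHz.
45.06 kHz mod fs = 18.76 kHz.
18.76 kHz > fs/2 = 13.15 kHz, folds to fs − 18.76 kHz = 7.54 kHz.
11.24 kHz ≤ fs/2 = 13.15 kHz, passes unchanged.
62.94 kHz mod fs = 10.34 kHz.
10.34 kHz ≤ fs/2 = 13.15 kHz, appears at 10.34 kHz.
33.84 kHz and 45.06 kHz both map to 7.54 kHz.

33.84 kHz, 45.06 kHz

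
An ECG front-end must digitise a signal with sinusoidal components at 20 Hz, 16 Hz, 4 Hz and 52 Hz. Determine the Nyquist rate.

104 Hz

Highest-frequency component: 52 Hz.
Nyquist rate = 2 × 52 Hz = 104 Hz.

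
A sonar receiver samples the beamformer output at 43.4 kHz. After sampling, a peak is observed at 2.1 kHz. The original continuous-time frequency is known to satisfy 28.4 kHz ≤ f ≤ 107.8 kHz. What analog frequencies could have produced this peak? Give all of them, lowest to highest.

Frequencies that alias to 2.1 kHz are k·fs ± 2.1 kHz for integer k ≥ 0.
k=0: 2.1 kHz.
k=1: 41.3 kHz, 45.5 kHz.
k=2: 84.7 kHz, 88.9 kHz.
k=3: 128.1 kHz, 132.3 kHz.
Within [28.4 kHz, 107.8 kHz]: 41.3 kHz, 45.5 kHz, 84.7 kHz, 88.9 kHz.

41.3 kHz, 45.5 kHz, 84.7 kHz, 88.9 kHz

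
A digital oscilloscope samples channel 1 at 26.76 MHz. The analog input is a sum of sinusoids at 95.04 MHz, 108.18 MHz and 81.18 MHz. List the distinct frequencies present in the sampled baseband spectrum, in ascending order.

fs/2 = 13.38 MHz.
95.04 MHz mod fs = 14.76 MHz.
14.76 MHz > fs/2 = 13.38 MHz, folds to fs − 14.76 MHz = 12 MHz.
108.18 MHz mod fs = 1.14 MHz.
1.14 MHz ≤ fs/2 = 13.38 MHz, appears at 1.14 MHz.
81.18 MHz mod fs = 0.9 MHz.
0.9 MHz ≤ fs/2 = 13.38 MHz, appears at 0.9 MHz.
Distinct values: {0.9 MHz, 1.14 MHz, 12 MHz}.

0.9 MHz, 1.14 MHz, 12 MHz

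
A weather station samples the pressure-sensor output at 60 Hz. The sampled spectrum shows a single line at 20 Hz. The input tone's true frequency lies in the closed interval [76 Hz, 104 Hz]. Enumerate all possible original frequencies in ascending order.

Frequencies that alias to 20 Hz are k·fs ± 20 Hz for integer k ≥ 0.
k=0: 20 Hz.
k=1: 40 Hz, 80 Hz.
k=2: 100 Hz, 140 Hz.
k=3: 160 Hz, 200 Hz.
Within [76 Hz, 104 Hz]: 80 Hz, 100 Hz.

80 Hz, 100 Hz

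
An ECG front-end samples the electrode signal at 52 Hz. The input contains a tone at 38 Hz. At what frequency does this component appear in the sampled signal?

38 Hz > fs/2 = 26 Hz, folds to fs − 38 Hz = 14 Hz.

14 Hz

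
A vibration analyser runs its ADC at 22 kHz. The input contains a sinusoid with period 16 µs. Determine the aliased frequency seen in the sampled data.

3.5 kHz

T = 16 µs → f = 1/T = 62.5 kHz.
62.5 kHz mod fs = 18.5 kHz.
18.5 kHz > fs/2 = 11 kHz, folds to fs − 18.5 kHz = 3.5 kHz.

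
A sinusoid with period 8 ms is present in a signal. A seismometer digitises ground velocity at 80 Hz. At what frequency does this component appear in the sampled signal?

35 Hz

T = 8 ms → f = 1/T = 125 Hz.
125 Hz mod fs = 45 Hz.
45 Hz > fs/2 = 40 Hz, folds to fs − 45 Hz = 35 Hz.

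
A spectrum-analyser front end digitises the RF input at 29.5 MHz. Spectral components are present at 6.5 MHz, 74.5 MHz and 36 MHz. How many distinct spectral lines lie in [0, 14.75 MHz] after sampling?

2

fs/2 = 14.75 MHz.
6.5 MHz ≤ fs/2 = 14.75 MHz, passes unchanged.
74.5 MHz mod fs = 15.5 MHz.
15.5 MHz > fs/2 = 14.75 MHz, folds to fs − 15.5 MHz = 14 MHz.
36 MHz mod fs = 6.5 MHz.
6.5 MHz ≤ fs/2 = 14.75 MHz, appears at 6.5 MHz.
Distinct values: {6.5 MHz, 14 MHz} → 2.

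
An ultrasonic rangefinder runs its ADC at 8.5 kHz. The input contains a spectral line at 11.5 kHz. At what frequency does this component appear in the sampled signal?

11.5 kHz mod fs = 3 kHz.
3 kHz ≤ fs/2 = 4.25 kHz, appears at 3 kHz.

3 kHz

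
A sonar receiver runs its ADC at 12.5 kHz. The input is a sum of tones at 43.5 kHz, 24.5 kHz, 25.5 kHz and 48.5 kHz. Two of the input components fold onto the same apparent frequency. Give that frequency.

0.5 kHz

fs/2 = 6.25 kHz.
43.5 kHz mod fs = 6 kHz.
6 kHz ≤ fs/2 = 6.25 kHz, appears at 6 kHz.
24.5 kHz mod fs = 12 kHz.
12 kHz > fs/2 = 6.25 kHz, folds to fs − 12 kHz = 0.5 kHz.
25.5 kHz mod fs = 0.5 kHz.
0.5 kHz ≤ fs/2 = 6.25 kHz, appears at 0.5 kHz.
48.5 kHz mod fs = 11 kHz.
11 kHz > fs/2 = 6.25 kHz, folds to fs − 11 kHz = 1.5 kHz.
24.5 kHz and 25.5 kHz both map to 0.5 kHz.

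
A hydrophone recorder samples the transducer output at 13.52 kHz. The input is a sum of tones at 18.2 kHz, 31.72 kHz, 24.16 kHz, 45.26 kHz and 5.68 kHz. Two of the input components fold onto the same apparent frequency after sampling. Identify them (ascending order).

fs/2 = 6.76 kHz.
18.2 kHz mod fs = 4.68 kHz.
4.68 kHz ≤ fs/2 = 6.76 kHz, appears at 4.68 kHz.
31.72 kHz mod fs = 4.68 kHz.
4.68 kHz ≤ fs/2 = 6.76 kHz, appears at 4.68 kHz.
24.16 kHz mod fs = 10.64 kHz.
10.64 kHz > fs/2 = 6.76 kHz, folds to fs − 10.64 kHz = 2.88 kHz.
45.26 kHz mod fs = 4.7 kHz.
4.7 kHz ≤ fs/2 = 6.76 kHz, appears at 4.7 kHz.
5.68 kHz ≤ fs/2 = 6.76 kHz, passes unchanged.
18.2 kHz and 31.72 kHz both map to 4.68 kHz.

18.2 kHz, 31.72 kHz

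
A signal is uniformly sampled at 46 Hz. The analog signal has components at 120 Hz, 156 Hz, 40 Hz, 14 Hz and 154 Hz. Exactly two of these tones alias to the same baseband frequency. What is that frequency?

18 Hz

fs/2 = 23 Hz.
120 Hz mod fs = 28 Hz.
28 Hz > fs/2 = 23 Hz, folds to fs − 28 Hz = 18 Hz.
156 Hz mod fs = 18 Hz.
18 Hz ≤ fs/2 = 23 Hz, appears at 18 Hz.
40 Hz > fs/2 = 23 Hz, folds to fs − 40 Hz = 6 Hz.
14 Hz ≤ fs/2 = 23 Hz, passes unchanged.
154 Hz mod fs = 16 Hz.
16 Hz ≤ fs/2 = 23 Hz, appears at 16 Hz.
120 Hz and 156 Hz both map to 18 Hz.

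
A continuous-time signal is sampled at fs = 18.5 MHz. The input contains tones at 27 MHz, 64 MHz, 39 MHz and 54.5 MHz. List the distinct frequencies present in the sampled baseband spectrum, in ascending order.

fs/2 = 9.25 MHz.
27 MHz mod fs = 8.5 MHz.
8.5 MHz ≤ fs/2 = 9.25 MHz, appears at 8.5 MHz.
64 MHz mod fs = 8.5 MHz.
8.5 MHz ≤ fs/2 = 9.25 MHz, appears at 8.5 MHz.
39 MHz mod fs = 2 MHz.
2 MHz ≤ fs/2 = 9.25 MHz, appears at 2 MHz.
54.5 MHz mod fs = 17.5 MHz.
17.5 MHz > fs/2 = 9.25 MHz, folds to fs − 17.5 MHz = 1 MHz.
Distinct values: {1 MHz, 2 MHz, 8.5 MHz}.

1 MHz, 2 MHz, 8.5 MHz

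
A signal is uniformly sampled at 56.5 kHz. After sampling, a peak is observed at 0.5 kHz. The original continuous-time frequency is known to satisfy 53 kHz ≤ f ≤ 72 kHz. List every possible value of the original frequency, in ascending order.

56 kHz, 57 kHz

Frequencies that alias to 0.5 kHz are k·fs ± 0.5 kHz for integer k ≥ 0.
k=0: 0.5 kHz.
k=1: 56 kHz, 57 kHz.
k=2: 112.5 kHz, 113.5 kHz.
Within [53 kHz, 72 kHz]: 56 kHz, 57 kHz.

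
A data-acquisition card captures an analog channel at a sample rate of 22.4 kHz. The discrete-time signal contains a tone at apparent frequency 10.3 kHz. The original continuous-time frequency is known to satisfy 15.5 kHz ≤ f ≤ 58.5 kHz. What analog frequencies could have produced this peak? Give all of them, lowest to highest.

Frequencies that alias to 10.3 kHz are k·fs ± 10.3 kHz for integer k ≥ 0.
k=0: 10.3 kHz.
k=1: 12.1 kHz, 32.7 kHz.
k=2: 34.5 kHz, 55.1 kHz.
k=3: 56.9 kHz, 77.5 kHz.
k=4: 79.3 kHz, 99.9 kHz.
Within [15.5 kHz, 58.5 kHz]: 32.7 kHz, 34.5 kHz, 55.1 kHz, 56.9 kHz.

32.7 kHz, 34.5 kHz, 55.1 kHz, 56.9 kHz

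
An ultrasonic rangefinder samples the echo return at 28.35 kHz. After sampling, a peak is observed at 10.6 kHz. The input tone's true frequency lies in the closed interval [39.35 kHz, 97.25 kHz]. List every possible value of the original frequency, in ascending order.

46.1 kHz, 67.3 kHz, 74.45 kHz, 95.65 kHz

Frequencies that alias to 10.6 kHz are k·fs ± 10.6 kHz for integer k ≥ 0.
k=0: 10.6 kHz.
k=1: 17.75 kHz, 38.95 kHz.
k=2: 46.1 kHz, 67.3 kHz.
k=3: 74.45 kHz, 95.65 kHz.
k=4: 102.8 kHz, 124 kHz.
Within [39.35 kHz, 97.25 kHz]: 46.1 kHz, 67.3 kHz, 74.45 kHz, 95.65 kHz.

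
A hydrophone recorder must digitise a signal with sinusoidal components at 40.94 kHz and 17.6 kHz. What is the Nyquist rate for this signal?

Highest-frequency component: 40.94 kHz.
Nyquist rate = 2 × 40.94 kHz = 81.88 kHz.

81.88 kHz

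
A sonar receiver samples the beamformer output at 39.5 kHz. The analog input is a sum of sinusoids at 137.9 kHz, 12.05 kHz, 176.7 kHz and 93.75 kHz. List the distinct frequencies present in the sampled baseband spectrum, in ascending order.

fs/2 = 19.75 kHz.
137.9 kHz mod fs = 19.4 kHz.
19.4 kHz ≤ fs/2 = 19.75 kHz, appears at 19.4 kHz.
12.05 kHz ≤ fs/2 = 19.75 kHz, passes unchanged.
176.7 kHz mod fs = 18.7 kHz.
18.7 kHz ≤ fs/2 = 19.75 kHz, appears at 18.7 kHz.
93.75 kHz mod fs = 14.75 kHz.
14.75 kHz ≤ fs/2 = 19.75 kHz, appears at 14.75 kHz.
Distinct values: {12.05 kHz, 14.75 kHz, 18.7 kHz, 19.4 kHz}.

12.05 kHz, 14.75 kHz, 18.7 kHz, 19.4 kHz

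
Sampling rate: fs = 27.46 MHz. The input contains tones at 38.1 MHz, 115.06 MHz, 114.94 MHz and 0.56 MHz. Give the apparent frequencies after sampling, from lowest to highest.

fs/2 = 13.73 MHz.
38.1 MHz mod fs = 10.64 MHz.
10.64 MHz ≤ fs/2 = 13.73 MHz, appears at 10.64 MHz.
115.06 MHz mod fs = 5.22 MHz.
5.22 MHz ≤ fs/2 = 13.73 MHz, appears at 5.22 MHz.
114.94 MHz mod fs = 5.1 MHz.
5.1 MHz ≤ fs/2 = 13.73 MHz, appears at 5.1 MHz.
0.56 MHz ≤ fs/2 = 13.73 MHz, passes unchanged.
Distinct values: {0.56 MHz, 5.1 MHz, 5.22 MHz, 10.64 MHz}.

0.56 MHz, 5.1 MHz, 5.22 MHz, 10.64 MHz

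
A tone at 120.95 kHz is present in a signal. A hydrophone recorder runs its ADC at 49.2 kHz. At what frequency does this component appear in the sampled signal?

22.55 kHz

120.95 kHz mod fs = 22.55 kHz.
22.55 kHz ≤ fs/2 = 24.6 kHz, appears at 22.55 kHz.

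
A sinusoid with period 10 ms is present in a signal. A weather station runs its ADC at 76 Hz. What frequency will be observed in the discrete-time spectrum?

T = 10 ms → f = 1/T = 100 Hz.
100 Hz mod fs = 24 Hz.
24 Hz ≤ fs/2 = 38 Hz, appears at 24 Hz.

24 Hz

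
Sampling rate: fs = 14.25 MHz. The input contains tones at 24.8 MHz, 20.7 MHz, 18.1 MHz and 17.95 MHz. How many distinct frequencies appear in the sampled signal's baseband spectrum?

fs/2 = 7.125 MHz.
24.8 MHz mod fs = 10.55 MHz.
10.55 MHz > fs/2 = 7.125 MHz, folds to fs − 10.55 MHz = 3.7 MHz.
20.7 MHz mod fs = 6.45 MHz.
6.45 MHz ≤ fs/2 = 7.125 MHz, appears at 6.45 MHz.
18.1 MHz mod fs = 3.85 MHz.
3.85 MHz ≤ fs/2 = 7.125 MHz, appears at 3.85 MHz.
17.95 MHz mod fs = 3.7 MHz.
3.7 MHz ≤ fs/2 = 7.125 MHz, appears at 3.7 MHz.
Distinct values: {3.7 MHz, 3.85 MHz, 6.45 MHz} → 3.

3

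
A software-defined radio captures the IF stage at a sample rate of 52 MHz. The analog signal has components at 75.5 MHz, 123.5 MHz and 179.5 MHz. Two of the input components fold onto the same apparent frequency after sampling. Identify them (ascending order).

fs/2 = 26 MHz.
75.5 MHz mod fs = 23.5 MHz.
23.5 MHz ≤ fs/2 = 26 MHz, appears at 23.5 MHz.
123.5 MHz mod fs = 19.5 MHz.
19.5 MHz ≤ fs/2 = 26 MHz, appears at 19.5 MHz.
179.5 MHz mod fs = 23.5 MHz.
23.5 MHz ≤ fs/2 = 26 MHz, appears at 23.5 MHz.
75.5 MHz and 179.5 MHz both map to 23.5 MHz.

75.5 MHz, 179.5 MHz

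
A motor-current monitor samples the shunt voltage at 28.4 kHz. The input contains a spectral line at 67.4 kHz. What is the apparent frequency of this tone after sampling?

10.6 kHz

67.4 kHz mod fs = 10.6 kHz.
10.6 kHz ≤ fs/2 = 14.2 kHz, appears at 10.6 kHz.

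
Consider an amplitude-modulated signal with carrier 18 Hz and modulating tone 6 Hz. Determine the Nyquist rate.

48 Hz

AM sidebands sit at fc ± fm = 12 Hz and 24 Hz.
Highest-frequency component: 24 Hz.
Nyquist rate = 2 × 24 Hz = 48 Hz.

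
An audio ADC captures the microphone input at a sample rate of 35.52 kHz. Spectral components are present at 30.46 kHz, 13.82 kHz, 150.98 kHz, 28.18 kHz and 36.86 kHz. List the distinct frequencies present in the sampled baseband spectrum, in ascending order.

1.34 kHz, 5.06 kHz, 7.34 kHz, 8.9 kHz, 13.82 kHz

fs/2 = 17.76 kHz.
30.46 kHz > fs/2 = 17.76 kHz, folds to fs − 30.46 kHz = 5.06 kHz.
13.82 kHz ≤ fs/2 = 17.76 kHz, passes unchanged.
150.98 kHz mod fs = 8.9 kHz.
8.9 kHz ≤ fs/2 = 17.76 kHz, appears at 8.9 kHz.
28.18 kHz > fs/2 = 17.76 kHz, folds to fs − 28.18 kHz = 7.34 kHz.
36.86 kHz mod fs = 1.34 kHz.
1.34 kHz ≤ fs/2 = 17.76 kHz, appears at 1.34 kHz.
Distinct values: {1.34 kHz, 5.06 kHz, 7.34 kHz, 8.9 kHz, 13.82 kHz}.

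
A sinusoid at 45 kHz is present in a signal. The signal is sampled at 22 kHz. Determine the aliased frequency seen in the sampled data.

45 kHz mod fs = 1 kHz.
1 kHz ≤ fs/2 = 11 kHz, appears at 1 kHz.

1 kHz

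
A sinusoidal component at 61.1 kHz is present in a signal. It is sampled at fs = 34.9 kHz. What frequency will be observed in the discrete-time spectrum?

8.7 kHz

61.1 kHz mod fs = 26.2 kHz.
26.2 kHz > fs/2 = 17.45 kHz, folds to fs − 26.2 kHz = 8.7 kHz.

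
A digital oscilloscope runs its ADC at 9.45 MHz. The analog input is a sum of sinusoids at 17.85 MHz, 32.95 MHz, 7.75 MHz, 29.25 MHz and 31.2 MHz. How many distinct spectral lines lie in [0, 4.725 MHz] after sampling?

fs/2 = 4.725 MHz.
17.85 MHz mod fs = 8.4 MHz.
8.4 MHz > fs/2 = 4.725 MHz, folds to fs − 8.4 MHz = 1.05 MHz.
32.95 MHz mod fs = 4.6 MHz.
4.6 MHz ≤ fs/2 = 4.725 MHz, appears at 4.6 MHz.
7.75 MHz > fs/2 = 4.725 MHz, folds to fs − 7.75 MHz = 1.7 MHz.
29.25 MHz mod fs = 0.9 MHz.
0.9 MHz ≤ fs/2 = 4.725 MHz, appears at 0.9 MHz.
31.2 MHz mod fs = 2.85 MHz.
2.85 MHz ≤ fs/2 = 4.725 MHz, appears at 2.85 MHz.
Distinct values: {0.9 MHz, 1.05 MHz, 1.7 MHz, 2.85 MHz, 4.6 MHz} → 5.

5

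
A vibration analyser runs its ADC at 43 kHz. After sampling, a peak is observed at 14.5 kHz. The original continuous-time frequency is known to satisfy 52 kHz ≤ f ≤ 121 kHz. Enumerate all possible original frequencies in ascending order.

57.5 kHz, 71.5 kHz, 100.5 kHz, 114.5 kHz

Frequencies that alias to 14.5 kHz are k·fs ± 14.5 kHz for integer k ≥ 0.
k=0: 14.5 kHz.
k=1: 28.5 kHz, 57.5 kHz.
k=2: 71.5 kHz, 100.5 kHz.
k=3: 114.5 kHz, 143.5 kHz.
k=4: 157.5 kHz, 186.5 kHz.
Within [52 kHz, 121 kHz]: 57.5 kHz, 71.5 kHz, 100.5 kHz, 114.5 kHz.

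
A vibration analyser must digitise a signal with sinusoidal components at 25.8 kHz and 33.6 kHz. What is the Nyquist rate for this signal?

Highest-frequency component: 33.6 kHz.
Nyquist rate = 2 × 33.6 kHz = 67.2 kHz.

67.2 kHz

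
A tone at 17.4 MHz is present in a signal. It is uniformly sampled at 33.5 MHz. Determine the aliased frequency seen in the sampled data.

16.1 MHz

17.4 MHz > fs/2 = 16.75 MHz, folds to fs − 17.4 MHz = 16.1 MHz.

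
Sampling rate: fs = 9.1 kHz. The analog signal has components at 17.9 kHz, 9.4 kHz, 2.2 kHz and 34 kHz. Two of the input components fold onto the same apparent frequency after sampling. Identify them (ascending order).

9.4 kHz, 17.9 kHz

fs/2 = 4.55 kHz.
17.9 kHz mod fs = 8.8 kHz.
8.8 kHz > fs/2 = 4.55 kHz, folds to fs − 8.8 kHz = 0.3 kHz.
9.4 kHz mod fs = 0.3 kHz.
0.3 kHz ≤ fs/2 = 4.55 kHz, appears at 0.3 kHz.
2.2 kHz ≤ fs/2 = 4.55 kHz, passes unchanged.
34 kHz mod fs = 6.7 kHz.
6.7 kHz > fs/2 = 4.55 kHz, folds to fs − 6.7 kHz = 2.4 kHz.
9.4 kHz and 17.9 kHz both map to 0.3 kHz.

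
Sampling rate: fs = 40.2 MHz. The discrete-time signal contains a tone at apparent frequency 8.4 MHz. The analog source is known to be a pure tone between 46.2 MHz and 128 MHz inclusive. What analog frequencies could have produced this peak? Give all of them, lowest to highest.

48.6 MHz, 72 MHz, 88.8 MHz, 112.2 MHz

Frequencies that alias to 8.4 MHz are k·fs ± 8.4 MHz for integer k ≥ 0.
k=0: 8.4 MHz.
k=1: 31.8 MHz, 48.6 MHz.
k=2: 72 MHz, 88.8 MHz.
k=3: 112.2 MHz, 129 MHz.
k=4: 152.4 MHz, 169.2 MHz.
Within [46.2 MHz, 128 MHz]: 48.6 MHz, 72 MHz, 88.8 MHz, 112.2 MHz.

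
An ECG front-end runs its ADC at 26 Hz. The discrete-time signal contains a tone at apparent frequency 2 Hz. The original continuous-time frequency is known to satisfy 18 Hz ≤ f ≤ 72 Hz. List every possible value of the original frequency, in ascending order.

Frequencies that alias to 2 Hz are k·fs ± 2 Hz for integer k ≥ 0.
k=0: 2 Hz.
k=1: 24 Hz, 28 Hz.
k=2: 50 Hz, 54 Hz.
k=3: 76 Hz, 80 Hz.
Within [18 Hz, 72 Hz]: 24 Hz, 28 Hz, 50 Hz, 54 Hz.

24 Hz, 28 Hz, 50 Hz, 54 Hz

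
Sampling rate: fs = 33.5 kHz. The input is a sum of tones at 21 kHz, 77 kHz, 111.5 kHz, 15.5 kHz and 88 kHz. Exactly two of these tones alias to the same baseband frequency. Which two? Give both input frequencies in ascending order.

fs/2 = 16.75 kHz.
21 kHz > fs/2 = 16.75 kHz, folds to fs − 21 kHz = 12.5 kHz.
77 kHz mod fs = 10 kHz.
10 kHz ≤ fs/2 = 16.75 kHz, appears at 10 kHz.
111.5 kHz mod fs = 11 kHz.
11 kHz ≤ fs/2 = 16.75 kHz, appears at 11 kHz.
15.5 kHz ≤ fs/2 = 16.75 kHz, passes unchanged.
88 kHz mod fs = 21 kHz.
21 kHz > fs/2 = 16.75 kHz, folds to fs − 21 kHz = 12.5 kHz.
21 kHz and 88 kHz both map to 12.5 kHz.

21 kHz, 88 kHz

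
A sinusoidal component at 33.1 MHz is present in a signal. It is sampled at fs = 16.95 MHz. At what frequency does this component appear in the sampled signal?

0.8 MHz

33.1 MHz mod fs = 16.15 MHz.
16.15 MHz > fs/2 = 8.475 MHz, folds to fs − 16.15 MHz = 0.8 MHz.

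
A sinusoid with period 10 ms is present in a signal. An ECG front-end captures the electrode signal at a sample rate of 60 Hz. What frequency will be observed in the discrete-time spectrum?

T = 10 ms → f = 1/T = 100 Hz.
100 Hz mod fs = 40 Hz.
40 Hz > fs/2 = 30 Hz, folds to fs − 40 Hz = 20 Hz.

20 Hz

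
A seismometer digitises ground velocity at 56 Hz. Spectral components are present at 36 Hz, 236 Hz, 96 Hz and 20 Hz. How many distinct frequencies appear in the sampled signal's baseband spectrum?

3

fs/2 = 28 Hz.
36 Hz > fs/2 = 28 Hz, folds to fs − 36 Hz = 20 Hz.
236 Hz mod fs = 12 Hz.
12 Hz ≤ fs/2 = 28 Hz, appears at 12 Hz.
96 Hz mod fs = 40 Hz.
40 Hz > fs/2 = 28 Hz, folds to fs − 40 Hz = 16 Hz.
20 Hz ≤ fs/2 = 28 Hz, passes unchanged.
Distinct values: {12 Hz, 16 Hz, 20 Hz} → 3.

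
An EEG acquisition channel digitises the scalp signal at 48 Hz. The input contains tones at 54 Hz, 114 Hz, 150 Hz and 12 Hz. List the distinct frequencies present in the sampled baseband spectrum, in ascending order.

fs/2 = 24 Hz.
54 Hz mod fs = 6 Hz.
6 Hz ≤ fs/2 = 24 Hz, appears at 6 Hz.
114 Hz mod fs = 18 Hz.
18 Hz ≤ fs/2 = 24 Hz, appears at 18 Hz.
150 Hz mod fs = 6 Hz.
6 Hz ≤ fs/2 = 24 Hz, appears at 6 Hz.
12 Hz ≤ fs/2 = 24 Hz, passes unchanged.
Distinct values: {6 Hz, 12 Hz, 18 Hz}.

6 Hz, 12 Hz, 18 Hz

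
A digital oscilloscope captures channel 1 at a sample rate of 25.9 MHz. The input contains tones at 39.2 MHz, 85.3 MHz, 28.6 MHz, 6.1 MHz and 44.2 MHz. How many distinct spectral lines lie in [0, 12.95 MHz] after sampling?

4

fs/2 = 12.95 MHz.
39.2 MHz mod fs = 13.3 MHz.
13.3 MHz > fs/2 = 12.95 MHz, folds to fs − 13.3 MHz = 12.6 MHz.
85.3 MHz mod fs = 7.6 MHz.
7.6 MHz ≤ fs/2 = 12.95 MHz, appears at 7.6 MHz.
28.6 MHz mod fs = 2.7 MHz.
2.7 MHz ≤ fs/2 = 12.95 MHz, appears at 2.7 MHz.
6.1 MHz ≤ fs/2 = 12.95 MHz, passes unchanged.
44.2 MHz mod fs = 18.3 MHz.
18.3 MHz > fs/2 = 12.95 MHz, folds to fs − 18.3 MHz = 7.6 MHz.
Distinct values: {2.7 MHz, 6.1 MHz, 7.6 MHz, 12.6 MHz} → 4.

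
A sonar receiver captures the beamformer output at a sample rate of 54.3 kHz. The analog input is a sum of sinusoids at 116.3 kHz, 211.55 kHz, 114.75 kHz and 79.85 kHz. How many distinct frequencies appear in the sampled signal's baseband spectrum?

fs/2 = 27.15 kHz.
116.3 kHz mod fs = 7.7 kHz.
7.7 kHz ≤ fs/2 = 27.15 kHz, appears at 7.7 kHz.
211.55 kHz mod fs = 48.65 kHz.
48.65 kHz > fs/2 = 27.15 kHz, folds to fs − 48.65 kHz = 5.65 kHz.
114.75 kHz mod fs = 6.15 kHz.
6.15 kHz ≤ fs/2 = 27.15 kHz, appears at 6.15 kHz.
79.85 kHz mod fs = 25.55 kHz.
25.55 kHz ≤ fs/2 = 27.15 kHz, appears at 25.55 kHz.
Distinct values: {5.65 kHz, 6.15 kHz, 7.7 kHz, 25.55 kHz} → 4.

4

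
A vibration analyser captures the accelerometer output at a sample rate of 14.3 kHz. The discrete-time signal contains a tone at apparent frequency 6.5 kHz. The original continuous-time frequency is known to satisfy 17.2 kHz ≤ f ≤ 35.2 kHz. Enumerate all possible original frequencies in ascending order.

Frequencies that alias to 6.5 kHz are k·fs ± 6.5 kHz for integer k ≥ 0.
k=0: 6.5 kHz.
k=1: 7.8 kHz, 20.8 kHz.
k=2: 22.1 kHz, 35.1 kHz.
k=3: 36.4 kHz, 49.4 kHz.
Within [17.2 kHz, 35.2 kHz]: 20.8 kHz, 22.1 kHz, 35.1 kHz.

20.8 kHz, 22.1 kHz, 35.1 kHz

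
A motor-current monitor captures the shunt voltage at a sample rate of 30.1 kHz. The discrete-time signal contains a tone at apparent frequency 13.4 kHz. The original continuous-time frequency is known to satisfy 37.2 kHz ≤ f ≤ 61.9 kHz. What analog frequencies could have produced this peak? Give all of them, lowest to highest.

43.5 kHz, 46.8 kHz

Frequencies that alias to 13.4 kHz are k·fs ± 13.4 kHz for integer k ≥ 0.
k=0: 13.4 kHz.
k=1: 16.7 kHz, 43.5 kHz.
k=2: 46.8 kHz, 73.6 kHz.
k=3: 76.9 kHz, 103.7 kHz.
Within [37.2 kHz, 61.9 kHz]: 43.5 kHz, 46.8 kHz.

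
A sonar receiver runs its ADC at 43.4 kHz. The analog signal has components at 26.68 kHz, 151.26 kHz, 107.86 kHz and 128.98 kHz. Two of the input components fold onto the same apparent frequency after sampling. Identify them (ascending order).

fs/2 = 21.7 kHz.
26.68 kHz > fs/2 = 21.7 kHz, folds to fs − 26.68 kHz = 16.72 kHz.
151.26 kHz mod fs = 21.06 kHz.
21.06 kHz ≤ fs/2 = 21.7 kHz, appears at 21.06 kHz.
107.86 kHz mod fs = 21.06 kHz.
21.06 kHz ≤ fs/2 = 21.7 kHz, appears at 21.06 kHz.
128.98 kHz mod fs = 42.18 kHz.
42.18 kHz > fs/2 = 21.7 kHz, folds to fs − 42.18 kHz = 1.22 kHz.
107.86 kHz and 151.26 kHz both map to 21.06 kHz.

107.86 kHz, 151.26 kHz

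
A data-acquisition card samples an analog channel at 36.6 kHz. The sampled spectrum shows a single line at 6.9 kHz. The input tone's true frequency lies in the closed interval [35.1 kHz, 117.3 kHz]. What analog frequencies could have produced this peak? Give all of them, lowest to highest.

Frequencies that alias to 6.9 kHz are k·fs ± 6.9 kHz for integer k ≥ 0.
k=0: 6.9 kHz.
k=1: 29.7 kHz, 43.5 kHz.
k=2: 66.3 kHz, 80.1 kHz.
k=3: 102.9 kHz, 116.7 kHz.
k=4: 139.5 kHz, 153.3 kHz.
Within [35.1 kHz, 117.3 kHz]: 43.5 kHz, 66.3 kHz, 80.1 kHz, 102.9 kHz, 116.7 kHz.

43.5 kHz, 66.3 kHz, 80.1 kHz, 102.9 kHz, 116.7 kHz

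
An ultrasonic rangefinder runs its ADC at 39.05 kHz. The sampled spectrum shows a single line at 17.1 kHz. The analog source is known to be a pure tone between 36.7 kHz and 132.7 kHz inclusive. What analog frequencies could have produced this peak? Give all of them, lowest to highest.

Frequencies that alias to 17.1 kHz are k·fs ± 17.1 kHz for integer k ≥ 0.
k=0: 17.1 kHz.
k=1: 21.95 kHz, 56.15 kHz.
k=2: 61 kHz, 95.2 kHz.
k=3: 100.05 kHz, 134.25 kHz.
k=4: 139.1 kHz, 173.3 kHz.
Within [36.7 kHz, 132.7 kHz]: 56.15 kHz, 61 kHz, 95.2 kHz, 100.05 kHz.

56.15 kHz, 61 kHz, 95.2 kHz, 100.05 kHz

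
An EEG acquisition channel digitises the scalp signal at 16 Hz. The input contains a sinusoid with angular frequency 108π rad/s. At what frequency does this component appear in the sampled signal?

6 Hz

ω = 108π rad/s → f = ω/(2π) = 54 Hz.
54 Hz mod fs = 6 Hz.
6 Hz ≤ fs/2 = 8 Hz, appears at 6 Hz.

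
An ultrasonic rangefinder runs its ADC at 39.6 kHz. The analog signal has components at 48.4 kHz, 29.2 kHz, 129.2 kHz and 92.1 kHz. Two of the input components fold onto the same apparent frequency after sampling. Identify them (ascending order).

fs/2 = 19.8 kHz.
48.4 kHz mod fs = 8.8 kHz.
8.8 kHz ≤ fs/2 = 19.8 kHz, appears at 8.8 kHz.
29.2 kHz > fs/2 = 19.8 kHz, folds to fs − 29.2 kHz = 10.4 kHz.
129.2 kHz mod fs = 10.4 kHz.
10.4 kHz ≤ fs/2 = 19.8 kHz, appears at 10.4 kHz.
92.1 kHz mod fs = 12.9 kHz.
12.9 kHz ≤ fs/2 = 19.8 kHz, appears at 12.9 kHz.
29.2 kHz and 129.2 kHz both map to 10.4 kHz.

29.2 kHz, 129.2 kHz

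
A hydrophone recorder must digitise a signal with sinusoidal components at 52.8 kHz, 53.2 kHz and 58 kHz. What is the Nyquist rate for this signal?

116 kHz

Highest-frequency component: 58 kHz.
Nyquist rate = 2 × 58 kHz = 116 kHz.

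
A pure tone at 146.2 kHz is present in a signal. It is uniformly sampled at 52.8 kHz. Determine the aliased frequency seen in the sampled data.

146.2 kHz mod fs = 40.6 kHz.
40.6 kHz > fs/2 = 26.4 kHz, folds to fs − 40.6 kHz = 12.2 kHz.

12.2 kHz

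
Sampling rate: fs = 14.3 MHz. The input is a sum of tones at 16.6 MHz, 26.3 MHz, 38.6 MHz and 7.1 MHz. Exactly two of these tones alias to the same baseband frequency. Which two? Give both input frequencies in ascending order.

fs/2 = 7.15 MHz.
16.6 MHz mod fs = 2.3 MHz.
2.3 MHz ≤ fs/2 = 7.15 MHz, appears at 2.3 MHz.
26.3 MHz mod fs = 12 MHz.
12 MHz > fs/2 = 7.15 MHz, folds to fs − 12 MHz = 2.3 MHz.
38.6 MHz mod fs = 10 MHz.
10 MHz > fs/2 = 7.15 MHz, folds to fs − 10 MHz = 4.3 MHz.
7.1 MHz ≤ fs/2 = 7.15 MHz, passes unchanged.
16.6 MHz and 26.3 MHz both map to 2.3 MHz.

16.6 MHz, 26.3 MHz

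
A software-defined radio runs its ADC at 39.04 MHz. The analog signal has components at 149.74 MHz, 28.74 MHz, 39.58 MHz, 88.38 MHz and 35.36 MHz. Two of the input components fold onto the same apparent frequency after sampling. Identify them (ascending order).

fs/2 = 19.52 MHz.
149.74 MHz mod fs = 32.62 MHz.
32.62 MHz > fs/2 = 19.52 MHz, folds to fs − 32.62 MHz = 6.42 MHz.
28.74 MHz > fs/2 = 19.52 MHz, folds to fs − 28.74 MHz = 10.3 MHz.
39.58 MHz mod fs = 0.54 MHz.
0.54 MHz ≤ fs/2 = 19.52 MHz, appears at 0.54 MHz.
88.38 MHz mod fs = 10.3 MHz.
10.3 MHz ≤ fs/2 = 19.52 MHz, appears at 10.3 MHz.
35.36 MHz > fs/2 = 19.52 MHz, folds to fs − 35.36 MHz = 3.68 MHz.
28.74 MHz and 88.38 MHz both map to 10.3 MHz.

28.74 MHz, 88.38 MHz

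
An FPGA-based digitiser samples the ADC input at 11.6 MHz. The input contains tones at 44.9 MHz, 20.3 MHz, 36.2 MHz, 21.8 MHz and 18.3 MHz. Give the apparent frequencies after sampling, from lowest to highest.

1.4 MHz, 1.5 MHz, 2.9 MHz, 4.9 MHz

fs/2 = 5.8 MHz.
44.9 MHz mod fs = 10.1 MHz.
10.1 MHz > fs/2 = 5.8 MHz, folds to fs − 10.1 MHz = 1.5 MHz.
20.3 MHz mod fs = 8.7 MHz.
8.7 MHz > fs/2 = 5.8 MHz, folds to fs − 8.7 MHz = 2.9 MHz.
36.2 MHz mod fs = 1.4 MHz.
1.4 MHz ≤ fs/2 = 5.8 MHz, appears at 1.4 MHz.
21.8 MHz mod fs = 10.2 MHz.
10.2 MHz > fs/2 = 5.8 MHz, folds to fs − 10.2 MHz = 1.4 MHz.
18.3 MHz mod fs = 6.7 MHz.
6.7 MHz > fs/2 = 5.8 MHz, folds to fs − 6.7 MHz = 4.9 MHz.
Distinct values: {1.4 MHz, 1.5 MHz, 2.9 MHz, 4.9 MHz}.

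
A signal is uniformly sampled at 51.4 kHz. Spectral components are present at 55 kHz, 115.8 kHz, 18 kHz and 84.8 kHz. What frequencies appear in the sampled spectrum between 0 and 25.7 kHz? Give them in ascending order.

3.6 kHz, 13 kHz, 18 kHz

fs/2 = 25.7 kHz.
55 kHz mod fs = 3.6 kHz.
3.6 kHz ≤ fs/2 = 25.7 kHz, appears at 3.6 kHz.
115.8 kHz mod fs = 13 kHz.
13 kHz ≤ fs/2 = 25.7 kHz, appears at 13 kHz.
18 kHz ≤ fs/2 = 25.7 kHz, passes unchanged.
84.8 kHz mod fs = 33.4 kHz.
33.4 kHz > fs/2 = 25.7 kHz, folds to fs − 33.4 kHz = 18 kHz.
Distinct values: {3.6 kHz, 13 kHz, 18 kHz}.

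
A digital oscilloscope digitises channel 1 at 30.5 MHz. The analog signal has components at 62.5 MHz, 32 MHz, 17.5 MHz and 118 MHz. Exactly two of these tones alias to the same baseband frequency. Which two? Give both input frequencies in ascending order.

fs/2 = 15.25 MHz.
62.5 MHz mod fs = 1.5 MHz.
1.5 MHz ≤ fs/2 = 15.25 MHz, appears at 1.5 MHz.
32 MHz mod fs = 1.5 MHz.
1.5 MHz ≤ fs/2 = 15.25 MHz, appears at 1.5 MHz.
17.5 MHz > fs/2 = 15.25 MHz, folds to fs − 17.5 MHz = 13 MHz.
118 MHz mod fs = 26.5 MHz.
26.5 MHz > fs/2 = 15.25 MHz, folds to fs − 26.5 MHz = 4 MHz.
32 MHz and 62.5 MHz both map to 1.5 MHz.

32 MHz, 62.5 MHz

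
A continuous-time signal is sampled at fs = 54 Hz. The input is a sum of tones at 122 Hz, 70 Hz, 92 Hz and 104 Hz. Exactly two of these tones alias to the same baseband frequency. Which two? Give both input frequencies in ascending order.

fs/2 = 27 Hz.
122 Hz mod fs = 14 Hz.
14 Hz ≤ fs/2 = 27 Hz, appears at 14 Hz.
70 Hz mod fs = 16 Hz.
16 Hz ≤ fs/2 = 27 Hz, appears at 16 Hz.
92 Hz mod fs = 38 Hz.
38 Hz > fs/2 = 27 Hz, folds to fs − 38 Hz = 16 Hz.
104 Hz mod fs = 50 Hz.
50 Hz > fs/2 = 27 Hz, folds to fs − 50 Hz = 4 Hz.
70 Hz and 92 Hz both map to 16 Hz.

70 Hz, 92 Hz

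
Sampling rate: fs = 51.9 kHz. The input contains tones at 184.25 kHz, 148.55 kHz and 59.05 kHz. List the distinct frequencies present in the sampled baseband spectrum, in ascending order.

fs/2 = 25.95 kHz.
184.25 kHz mod fs = 28.55 kHz.
28.55 kHz > fs/2 = 25.95 kHz, folds to fs − 28.55 kHz = 23.35 kHz.
148.55 kHz mod fs = 44.75 kHz.
44.75 kHz > fs/2 = 25.95 kHz, folds to fs − 44.75 kHz = 7.15 kHz.
59.05 kHz mod fs = 7.15 kHz.
7.15 kHz ≤ fs/2 = 25.95 kHz, appears at 7.15 kHz.
Distinct values: {7.15 kHz, 23.35 kHz}.

7.15 kHz, 23.35 kHz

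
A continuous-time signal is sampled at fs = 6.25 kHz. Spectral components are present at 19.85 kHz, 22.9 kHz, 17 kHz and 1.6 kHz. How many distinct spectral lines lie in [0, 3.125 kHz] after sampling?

4

fs/2 = 3.125 kHz.
19.85 kHz mod fs = 1.1 kHz.
1.1 kHz ≤ fs/2 = 3.125 kHz, appears at 1.1 kHz.
22.9 kHz mod fs = 4.15 kHz.
4.15 kHz > fs/2 = 3.125 kHz, folds to fs − 4.15 kHz = 2.1 kHz.
17 kHz mod fs = 4.5 kHz.
4.5 kHz > fs/2 = 3.125 kHz, folds to fs − 4.5 kHz = 1.75 kHz.
1.6 kHz ≤ fs/2 = 3.125 kHz, passes unchanged.
Distinct values: {1.1 kHz, 1.6 kHz, 1.75 kHz, 2.1 kHz} → 4.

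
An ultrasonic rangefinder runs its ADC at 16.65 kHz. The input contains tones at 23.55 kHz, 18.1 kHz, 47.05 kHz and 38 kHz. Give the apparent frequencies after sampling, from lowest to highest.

fs/2 = 8.325 kHz.
23.55 kHz mod fs = 6.9 kHz.
6.9 kHz ≤ fs/2 = 8.325 kHz, appears at 6.9 kHz.
18.1 kHz mod fs = 1.45 kHz.
1.45 kHz ≤ fs/2 = 8.325 kHz, appears at 1.45 kHz.
47.05 kHz mod fs = 13.75 kHz.
13.75 kHz > fs/2 = 8.325 kHz, folds to fs − 13.75 kHz = 2.9 kHz.
38 kHz mod fs = 4.7 kHz.
4.7 kHz ≤ fs/2 = 8.325 kHz, appears at 4.7 kHz.
Distinct values: {1.45 kHz, 2.9 kHz, 4.7 kHz, 6.9 kHz}.

1.45 kHz, 2.9 kHz, 4.7 kHz, 6.9 kHz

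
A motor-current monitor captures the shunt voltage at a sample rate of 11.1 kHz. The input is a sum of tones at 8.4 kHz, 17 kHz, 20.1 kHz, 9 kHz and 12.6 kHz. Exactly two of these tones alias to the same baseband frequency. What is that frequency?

fs/2 = 5.55 kHz.
8.4 kHz > fs/2 = 5.55 kHz, folds to fs − 8.4 kHz = 2.7 kHz.
17 kHz mod fs = 5.9 kHz.
5.9 kHz > fs/2 = 5.55 kHz, folds to fs − 5.9 kHz = 5.2 kHz.
20.1 kHz mod fs = 9 kHz.
9 kHz > fs/2 = 5.55 kHz, folds to fs − 9 kHz = 2.1 kHz.
9 kHz > fs/2 = 5.55 kHz, folds to fs − 9 kHz = 2.1 kHz.
12.6 kHz mod fs = 1.5 kHz.
1.5 kHz ≤ fs/2 = 5.55 kHz, appears at 1.5 kHz.
9 kHz and 20.1 kHz both map to 2.1 kHz.

2.1 kHz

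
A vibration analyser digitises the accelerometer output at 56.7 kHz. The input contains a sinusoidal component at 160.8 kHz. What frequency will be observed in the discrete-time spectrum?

9.3 kHz

160.8 kHz mod fs = 47.4 kHz.
47.4 kHz > fs/2 = 28.35 kHz, folds to fs − 47.4 kHz = 9.3 kHz.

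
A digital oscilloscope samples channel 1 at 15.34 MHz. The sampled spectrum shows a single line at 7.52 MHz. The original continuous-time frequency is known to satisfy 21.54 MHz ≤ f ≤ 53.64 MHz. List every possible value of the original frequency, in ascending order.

Frequencies that alias to 7.52 MHz are k·fs ± 7.52 MHz for integer k ≥ 0.
k=0: 7.52 MHz.
k=1: 7.82 MHz, 22.86 MHz.
k=2: 23.16 MHz, 38.2 MHz.
k=3: 38.5 MHz, 53.54 MHz.
k=4: 53.84 MHz, 68.88 MHz.
Within [21.54 MHz, 53.64 MHz]: 22.86 MHz, 23.16 MHz, 38.2 MHz, 38.5 MHz, 53.54 MHz.

22.86 MHz, 23.16 MHz, 38.2 MHz, 38.5 MHz, 53.54 MHz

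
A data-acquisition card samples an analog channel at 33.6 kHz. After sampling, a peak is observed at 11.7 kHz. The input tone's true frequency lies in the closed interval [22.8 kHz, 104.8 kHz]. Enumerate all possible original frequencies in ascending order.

Frequencies that alias to 11.7 kHz are k·fs ± 11.7 kHz for integer k ≥ 0.
k=0: 11.7 kHz.
k=1: 21.9 kHz, 45.3 kHz.
k=2: 55.5 kHz, 78.9 kHz.
k=3: 89.1 kHz, 112.5 kHz.
k=4: 122.7 kHz, 146.1 kHz.
Within [22.8 kHz, 104.8 kHz]: 45.3 kHz, 55.5 kHz, 78.9 kHz, 89.1 kHz.

45.3 kHz, 55.5 kHz, 78.9 kHz, 89.1 kHz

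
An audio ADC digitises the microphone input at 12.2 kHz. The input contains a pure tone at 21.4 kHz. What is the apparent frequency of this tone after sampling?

21.4 kHz mod fs = 9.2 kHz.
9.2 kHz > fs/2 = 6.1 kHz, folds to fs − 9.2 kHz = 3 kHz.

3 kHz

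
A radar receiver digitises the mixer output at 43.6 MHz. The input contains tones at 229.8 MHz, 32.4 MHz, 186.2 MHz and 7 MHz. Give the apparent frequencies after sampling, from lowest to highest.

7 MHz, 11.2 MHz, 11.8 MHz

fs/2 = 21.8 MHz.
229.8 MHz mod fs = 11.8 MHz.
11.8 MHz ≤ fs/2 = 21.8 MHz, appears at 11.8 MHz.
32.4 MHz > fs/2 = 21.8 MHz, folds to fs − 32.4 MHz = 11.2 MHz.
186.2 MHz mod fs = 11.8 MHz.
11.8 MHz ≤ fs/2 = 21.8 MHz, appears at 11.8 MHz.
7 MHz ≤ fs/2 = 21.8 MHz, passes unchanged.
Distinct values: {7 MHz, 11.2 MHz, 11.8 MHz}.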